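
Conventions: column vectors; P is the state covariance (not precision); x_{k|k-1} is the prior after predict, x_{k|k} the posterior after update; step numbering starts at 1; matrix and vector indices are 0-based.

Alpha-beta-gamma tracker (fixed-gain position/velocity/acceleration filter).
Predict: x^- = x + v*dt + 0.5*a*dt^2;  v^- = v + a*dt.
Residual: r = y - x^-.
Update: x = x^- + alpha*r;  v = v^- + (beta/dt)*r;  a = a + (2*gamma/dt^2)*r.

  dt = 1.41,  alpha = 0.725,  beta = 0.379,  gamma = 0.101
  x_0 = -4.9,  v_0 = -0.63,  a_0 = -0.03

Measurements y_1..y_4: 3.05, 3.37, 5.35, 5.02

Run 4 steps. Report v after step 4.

v_post = 2.2576

step 1: x_pred=-5.8181  r=8.8681  x^+=0.6113  v^+=1.7114  a^+=0.8710
step 2: x_pred=3.8902  r=-0.5202  x^+=3.5131  v^+=2.7997  a^+=0.8182
step 3: x_pred=8.2740  r=-2.9240  x^+=6.1541  v^+=3.1674  a^+=0.5211
step 4: x_pred=11.1382  r=-6.1182  x^+=6.7025  v^+=2.2576  a^+=-0.1005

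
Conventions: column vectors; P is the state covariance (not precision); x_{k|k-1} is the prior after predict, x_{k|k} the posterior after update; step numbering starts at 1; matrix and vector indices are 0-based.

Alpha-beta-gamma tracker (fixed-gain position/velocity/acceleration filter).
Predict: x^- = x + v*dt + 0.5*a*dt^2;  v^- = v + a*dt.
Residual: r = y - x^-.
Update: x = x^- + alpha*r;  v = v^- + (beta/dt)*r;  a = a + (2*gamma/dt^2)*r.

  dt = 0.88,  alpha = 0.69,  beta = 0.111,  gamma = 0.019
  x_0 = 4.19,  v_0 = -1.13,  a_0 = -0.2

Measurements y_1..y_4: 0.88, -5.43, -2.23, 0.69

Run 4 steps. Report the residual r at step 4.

resid = 6.5538

step 1: x_pred=3.1182  r=-2.2382  x^+=1.5738  v^+=-1.5883  a^+=-0.3098
step 2: x_pred=0.0561  r=-5.4861  x^+=-3.7293  v^+=-2.5530  a^+=-0.5790
step 3: x_pred=-6.2001  r=3.9701  x^+=-3.4607  v^+=-2.5617  a^+=-0.3842
step 4: x_pred=-5.8638  r=6.5538  x^+=-1.3417  v^+=-2.0732  a^+=-0.0626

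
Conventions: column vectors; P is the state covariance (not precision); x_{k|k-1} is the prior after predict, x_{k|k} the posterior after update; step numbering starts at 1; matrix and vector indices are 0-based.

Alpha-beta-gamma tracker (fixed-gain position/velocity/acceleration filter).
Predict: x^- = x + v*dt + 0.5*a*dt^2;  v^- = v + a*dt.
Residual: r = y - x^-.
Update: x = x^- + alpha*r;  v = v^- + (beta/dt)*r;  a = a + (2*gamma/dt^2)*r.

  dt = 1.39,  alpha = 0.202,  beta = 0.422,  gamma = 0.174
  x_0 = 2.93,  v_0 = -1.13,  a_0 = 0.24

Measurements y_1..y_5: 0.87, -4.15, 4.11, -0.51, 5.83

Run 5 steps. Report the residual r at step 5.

step 1: x_pred=1.5912  r=-0.7212  x^+=1.4455  v^+=-1.0153  a^+=0.1101
step 2: x_pred=0.1405  r=-4.2905  x^+=-0.7262  v^+=-2.1649  a^+=-0.6627
step 3: x_pred=-4.3755  r=8.4855  x^+=-2.6614  v^+=-0.5098  a^+=0.8657
step 4: x_pred=-2.5338  r=2.0238  x^+=-2.1250  v^+=1.3079  a^+=1.2302
step 5: x_pred=0.8814  r=4.9486  x^+=1.8810  v^+=4.5203  a^+=2.1215

resid = 4.9486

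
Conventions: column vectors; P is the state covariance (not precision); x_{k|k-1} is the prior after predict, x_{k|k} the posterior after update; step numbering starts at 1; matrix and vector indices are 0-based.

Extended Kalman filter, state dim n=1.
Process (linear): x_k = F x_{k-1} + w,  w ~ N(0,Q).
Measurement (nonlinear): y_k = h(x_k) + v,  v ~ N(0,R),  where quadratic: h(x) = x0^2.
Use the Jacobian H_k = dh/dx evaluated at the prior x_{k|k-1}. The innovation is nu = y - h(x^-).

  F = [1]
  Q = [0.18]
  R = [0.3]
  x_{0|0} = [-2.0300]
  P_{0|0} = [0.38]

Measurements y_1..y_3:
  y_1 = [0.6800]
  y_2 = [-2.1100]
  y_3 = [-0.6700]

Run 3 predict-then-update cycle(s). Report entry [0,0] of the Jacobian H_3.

step 1: x^-=[-2.0300]  P^-=[0.5600]  H_jac=[-4.0600]  S=[9.5308]  K=[-0.2386]  nu=[-3.4409]  x^+=[-1.2092]  P^+=[0.0176]
step 2: x^-=[-1.2092]  P^-=[0.1976]  H_jac=[-2.4183]  S=[1.4558]  K=[-0.3283]  nu=[-3.5721]  x^+=[-0.0365]  P^+=[0.0407]
step 3: x^-=[-0.0365]  P^-=[0.2207]  H_jac=[-0.0729]  S=[0.3012]  K=[-0.0535]  nu=[-0.6713]  x^+=[-0.0006]  P^+=[0.2199]

H_jac[0,0] = -0.0729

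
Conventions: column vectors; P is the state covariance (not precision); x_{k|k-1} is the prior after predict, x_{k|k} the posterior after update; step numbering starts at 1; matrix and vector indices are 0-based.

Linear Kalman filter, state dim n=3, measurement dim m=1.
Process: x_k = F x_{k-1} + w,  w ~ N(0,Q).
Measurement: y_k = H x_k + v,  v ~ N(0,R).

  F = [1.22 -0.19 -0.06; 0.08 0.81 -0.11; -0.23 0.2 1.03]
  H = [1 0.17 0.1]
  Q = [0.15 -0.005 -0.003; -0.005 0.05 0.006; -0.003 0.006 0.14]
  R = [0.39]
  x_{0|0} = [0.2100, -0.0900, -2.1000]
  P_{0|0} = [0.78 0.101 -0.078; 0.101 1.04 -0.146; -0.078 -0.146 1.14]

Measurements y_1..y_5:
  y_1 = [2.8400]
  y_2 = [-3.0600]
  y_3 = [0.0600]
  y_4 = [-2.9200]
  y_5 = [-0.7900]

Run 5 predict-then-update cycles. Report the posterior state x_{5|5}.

x_post = [-1.5910, 0.6512, -0.4197]

step 1: x^-=[0.3993, 0.1749, -2.2293]  P^-=[1.3139 0.0318 -0.3715; 0.0318 0.7916 -0.1132; -0.3715 -0.1132 1.3998]  S=[1.6734]  K=[0.7662; 0.0926; -0.1499]  nu=[2.6339]  x^+=[2.4173, 0.4189, -2.6241]  P^+=[0.3315 -0.0870 -0.1794; -0.0870 0.7773 -0.0900; -0.1794 -0.0900 1.3622]
step 2: x^-=[3.0270, 0.8213, -3.1750]  P^-=[0.7410 -0.1405 -0.4440; -0.1405 0.5865 -0.1061; -0.4440 -0.1061 1.6897]  S=[1.0246]  K=[0.6565; -0.0502; -0.2860]  nu=[-5.9091]  x^+=[-0.8524, 1.1178, -1.4850]  P^+=[0.2993 -0.1067 -0.2516; -0.1067 0.5839 -0.1208; -0.2516 -0.1208 1.6059]
step 3: x^-=[-1.1632, 1.0006, -1.1100]  P^-=[0.7060 -0.1206 -0.5337; -0.1206 0.4666 -0.1939; -0.5337 -0.1939 1.9621]  S=[0.9747]  K=[0.6485; -0.0622; -0.3800]  nu=[1.1641]  x^+=[-0.4083, 0.9281, -1.5524]  P^+=[0.2961 -0.0813 -0.2935; -0.0813 0.4628 -0.2170; -0.2935 -0.2170 1.8214]
step 4: x^-=[-0.5813, 0.8899, -1.3194]  P^-=[0.6896 -0.0676 -0.5673; -0.0676 0.4109 -0.3249; -0.5673 -0.3249 2.1636]  S=[0.9656]  K=[0.6435; -0.0313; -0.4207]  nu=[-2.3580]  x^+=[-2.0987, 0.9636, -0.3275]  P^+=[0.2897 -0.0481 -0.3059; -0.0481 0.4099 -0.3376; -0.3059 -0.3376 1.9927]
step 5: x^-=[-2.7239, 0.6487, 0.3381]  P^-=[0.6626 -0.0216 -0.5554; -0.0216 0.4042 -0.4577; -0.5554 -0.4577 2.2961]  S=[0.9533]  K=[0.6330; 0.0014; -0.4234]  nu=[1.7898]  x^+=[-1.5910, 0.6512, -0.4197]  P^+=[0.2807 -0.0225 -0.2999; -0.0225 0.4042 -0.4571; -0.2999 -0.4571 2.1252]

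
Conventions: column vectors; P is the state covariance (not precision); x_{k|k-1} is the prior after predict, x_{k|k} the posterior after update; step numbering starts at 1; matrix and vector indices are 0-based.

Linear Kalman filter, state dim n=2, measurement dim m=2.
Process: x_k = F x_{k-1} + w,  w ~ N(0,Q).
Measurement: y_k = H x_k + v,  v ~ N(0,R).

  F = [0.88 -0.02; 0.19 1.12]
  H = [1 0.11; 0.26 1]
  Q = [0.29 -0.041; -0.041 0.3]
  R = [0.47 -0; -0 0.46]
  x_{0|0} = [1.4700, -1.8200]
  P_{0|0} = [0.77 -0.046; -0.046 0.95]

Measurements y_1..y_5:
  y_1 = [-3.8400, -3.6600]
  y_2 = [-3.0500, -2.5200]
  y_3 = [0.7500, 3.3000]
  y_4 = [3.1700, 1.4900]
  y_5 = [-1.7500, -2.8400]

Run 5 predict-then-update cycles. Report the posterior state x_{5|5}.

x_post = [-0.3247, -1.0407]

step 1: x^-=[1.3300, -1.7591]  P^-=[0.8883 0.0213; 0.0213 1.4999]  S=[1.3811 0.4179; 0.4179 2.0310]  K=[0.6476 -0.0090; -0.0953 0.7608]  nu=[-4.9765, -2.2467]  x^+=[-1.8725, -2.9942]  P^+=[0.3138 -0.0857; -0.0857 0.3723]
step 2: x^-=[-1.5879, -3.7092]  P^-=[0.5362 -0.0811; -0.0811 0.7418]  S=[0.9973 0.1376; 0.1376 1.1959]  K=[0.5304 -0.0122; -0.0840 0.6123]  nu=[-1.0541, 1.6021]  x^+=[-2.1666, -2.6397]  P^+=[0.2572 -0.0725; -0.0725 0.3005]
step 3: x^-=[-1.8538, -3.3681]  P^-=[0.4919 -0.0759; -0.0759 0.6554]  S=[0.9531 0.1219; 0.1219 1.1092]  K=[0.5085 -0.0090; -0.0784 0.5817]  nu=[2.9743, 7.1501]  x^+=[-0.4059, 0.5580]  P^+=[0.2465 -0.0682; -0.0682 0.2853]
step 4: x^-=[-0.3684, 0.5478]  P^-=[0.4834 -0.0732; -0.0732 0.6378]  S=[0.9450 0.1206; 0.1206 1.0924]  K=[0.5040 -0.0076; -0.0765 0.5749]  nu=[3.4781, 1.0380]  x^+=[1.3766, 0.8783]  P^+=[0.2442 -0.0670; -0.0670 0.2818]
step 5: x^-=[1.1939, 1.2452]  P^-=[0.4816 -0.0722; -0.0722 0.6339]  S=[0.9434 0.1206; 0.1206 1.0889]  K=[0.5030 -0.0071; -0.0760 0.5733]  nu=[-3.0809, -4.3956]  x^+=[-0.3247, -1.0407]  P^+=[0.2437 -0.0666; -0.0666 0.2810]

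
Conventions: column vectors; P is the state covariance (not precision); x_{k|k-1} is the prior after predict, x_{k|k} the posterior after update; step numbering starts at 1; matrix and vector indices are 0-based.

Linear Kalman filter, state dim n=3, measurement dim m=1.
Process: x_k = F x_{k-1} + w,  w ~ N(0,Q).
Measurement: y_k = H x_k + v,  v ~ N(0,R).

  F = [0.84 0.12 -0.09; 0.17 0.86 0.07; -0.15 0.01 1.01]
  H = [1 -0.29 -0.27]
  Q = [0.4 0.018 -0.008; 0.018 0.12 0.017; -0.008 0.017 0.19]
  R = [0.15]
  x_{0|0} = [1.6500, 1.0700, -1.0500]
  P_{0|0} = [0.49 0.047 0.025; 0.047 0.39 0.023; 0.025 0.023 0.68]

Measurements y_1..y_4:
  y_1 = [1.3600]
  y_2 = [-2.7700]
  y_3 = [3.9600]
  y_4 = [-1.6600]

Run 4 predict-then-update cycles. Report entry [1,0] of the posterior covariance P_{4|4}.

P_post[1,0] = 0.2715

step 1: x^-=[1.6089, 1.1272, -1.2973]  P^-=[0.7621 0.1583 -0.1072; 0.1583 0.4430 0.0740; -0.1072 0.0740 0.8875]  S=[0.9917]  K=[0.7514; 0.0100; -0.3714]  nu=[-0.2723]  x^+=[1.4043, 1.1245, -1.1962]  P^+=[0.2022 0.1509 0.1695; 0.1509 0.4429 0.0776; 0.1695 0.0776 0.7507]
step 2: x^-=[1.4222, 1.1221, -1.4075]  P^-=[0.5583 0.2020 0.0528; 0.2020 0.5146 0.1443; 0.0528 0.1443 0.9101]  S=[0.6949]  K=[0.6986; 0.0198; -0.3379]  nu=[-4.2469]  x^+=[-1.5448, 1.0380, 0.0275]  P^+=[0.2191 0.1924 0.2168; 0.1924 0.5144 0.1490; 0.2168 0.1490 0.8308]
step 3: x^-=[-1.1755, 0.6320, 0.2699]  P^-=[0.5715 0.2392 0.0925; 0.2392 0.5902 0.2146; 0.0925 0.2146 0.9792]  S=[0.6875]  K=[0.6941; 0.0147; -0.3406]  nu=[5.3917]  x^+=[2.5669, 0.7112, -1.5664]  P^+=[0.2403 0.2322 0.2550; 0.2322 0.5900 0.2180; 0.2550 0.2180 0.8995]
step 4: x^-=[2.3825, 0.9383, -1.9600]  P^-=[0.5889 0.2760 0.1244; 0.2760 0.6679 0.2806; 0.1244 0.2806 1.0395]  S=[0.6875]  K=[0.6913; 0.0096; -0.3456]  nu=[-4.2996]  x^+=[-0.5897, 0.8971, -0.4741]  P^+=[0.2604 0.2715 0.2887; 0.2715 0.6679 0.2829; 0.2887 0.2829 0.9573]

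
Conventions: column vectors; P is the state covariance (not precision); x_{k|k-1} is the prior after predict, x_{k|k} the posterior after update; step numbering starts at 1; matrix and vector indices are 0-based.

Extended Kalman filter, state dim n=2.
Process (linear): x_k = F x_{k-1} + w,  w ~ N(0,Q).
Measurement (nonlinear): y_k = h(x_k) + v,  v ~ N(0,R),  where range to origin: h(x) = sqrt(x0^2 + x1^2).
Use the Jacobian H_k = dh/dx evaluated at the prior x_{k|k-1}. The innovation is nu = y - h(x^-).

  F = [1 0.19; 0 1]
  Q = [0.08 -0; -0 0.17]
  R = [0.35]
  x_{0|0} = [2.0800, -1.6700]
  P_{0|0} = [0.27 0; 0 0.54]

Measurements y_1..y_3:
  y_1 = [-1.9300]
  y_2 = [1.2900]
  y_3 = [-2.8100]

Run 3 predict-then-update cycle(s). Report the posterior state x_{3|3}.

step 1: x^-=[1.7627, -1.6700]  P^-=[0.3695 0.1026; 0.1026 0.7100]  H_jac=[0.7259 -0.6878]  S=[0.7781]  K=[0.2540; -0.5318]  nu=[-4.3582]  x^+=[0.6556, 0.6478]  P^+=[0.3193 0.2077; 0.2077 0.4899]
step 2: x^-=[0.7787, 0.6478]  P^-=[0.4959 0.3008; 0.3008 0.6599]  H_jac=[0.7687 0.6396]  S=[1.2088]  K=[0.4745; 0.5405]  nu=[0.2771]  x^+=[0.9101, 0.7976]  P^+=[0.2237 -0.0092; -0.0092 0.3068]
step 3: x^-=[1.0617, 0.7976]  P^-=[0.3113 0.0491; 0.0491 0.4768]  H_jac=[0.7995 0.6006]  S=[0.7682]  K=[0.3624; 0.4239]  nu=[-4.1379]  x^+=[-0.4378, -0.9566]  P^+=[0.2104 -0.0689; -0.0689 0.3388]

x_post = [-0.4378, -0.9566]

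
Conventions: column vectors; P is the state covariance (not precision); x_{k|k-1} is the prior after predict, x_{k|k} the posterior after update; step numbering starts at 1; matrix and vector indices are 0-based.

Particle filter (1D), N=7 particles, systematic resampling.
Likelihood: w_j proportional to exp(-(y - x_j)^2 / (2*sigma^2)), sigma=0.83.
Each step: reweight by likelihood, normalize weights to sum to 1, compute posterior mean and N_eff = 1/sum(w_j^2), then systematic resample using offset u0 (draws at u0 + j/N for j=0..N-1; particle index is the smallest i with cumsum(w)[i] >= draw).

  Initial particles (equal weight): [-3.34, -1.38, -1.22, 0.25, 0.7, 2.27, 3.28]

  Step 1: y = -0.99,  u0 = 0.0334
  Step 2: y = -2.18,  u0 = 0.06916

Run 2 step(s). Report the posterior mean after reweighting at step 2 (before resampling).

step 1: w=[0.0078, 0.3844, 0.4130, 0.1406, 0.0540, 0.0002, 0.0000]  mean=-0.9870  Neff=2.9318  idx=[1, 1, 1, 2, 2, 2, 3]
step 2: w=[0.1829, 0.1829, 0.1829, 0.1491, 0.1491, 0.1491, 0.0040]  mean=-1.3019  Neff=5.9857  idx=[0, 1, 1, 2, 3, 4, 5]

post_mean = -1.3019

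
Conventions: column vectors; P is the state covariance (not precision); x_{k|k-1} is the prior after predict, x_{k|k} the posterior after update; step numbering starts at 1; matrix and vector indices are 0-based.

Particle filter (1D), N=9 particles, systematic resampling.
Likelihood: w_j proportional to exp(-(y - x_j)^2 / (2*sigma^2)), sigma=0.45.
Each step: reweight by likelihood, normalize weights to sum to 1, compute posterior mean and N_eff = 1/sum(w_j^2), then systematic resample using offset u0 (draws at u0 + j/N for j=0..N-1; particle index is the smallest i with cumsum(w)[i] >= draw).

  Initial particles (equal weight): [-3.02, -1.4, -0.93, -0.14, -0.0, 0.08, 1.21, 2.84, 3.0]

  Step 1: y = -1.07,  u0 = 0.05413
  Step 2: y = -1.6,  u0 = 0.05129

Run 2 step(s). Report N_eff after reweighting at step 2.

N_eff = 6.5870

step 1: w=[0.0000, 0.3954, 0.4930, 0.0611, 0.0306, 0.0198, 0.0000, 0.0000, 0.0000]  mean=-1.0192  Neff=2.4724  idx=[1, 1, 1, 1, 2, 2, 2, 2, 3]
step 2: w=[0.1830, 0.1830, 0.1830, 0.1830, 0.0667, 0.0667, 0.0667, 0.0667, 0.0010]  mean=-1.2733  Neff=6.5870  idx=[0, 0, 1, 2, 2, 3, 3, 5, 7]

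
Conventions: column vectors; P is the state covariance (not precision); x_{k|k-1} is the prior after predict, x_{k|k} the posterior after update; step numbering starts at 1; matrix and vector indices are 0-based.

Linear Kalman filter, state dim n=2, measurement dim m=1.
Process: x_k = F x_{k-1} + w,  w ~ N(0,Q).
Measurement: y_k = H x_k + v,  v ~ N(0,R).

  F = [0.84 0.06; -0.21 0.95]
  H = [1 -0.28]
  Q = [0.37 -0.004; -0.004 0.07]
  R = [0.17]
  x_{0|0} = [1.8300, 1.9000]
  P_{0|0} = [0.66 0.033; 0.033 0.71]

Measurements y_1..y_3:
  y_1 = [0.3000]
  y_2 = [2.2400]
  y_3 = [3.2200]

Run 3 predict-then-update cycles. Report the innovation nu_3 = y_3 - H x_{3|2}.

innov = [1.5577]

step 1: x^-=[1.6512, 1.4207]  P^-=[0.8416 -0.0540; -0.0540 0.7267]  S=[1.0988]  K=[0.7797; -0.2344]  nu=[-0.9534]  x^+=[0.9079, 1.6441]  P^+=[0.1736 0.1467; 0.1467 0.6664]
step 2: x^-=[0.8613, 1.3713]  P^-=[0.5097 0.1186; 0.1186 0.6205]  S=[0.6619]  K=[0.7199; -0.0833]  nu=[1.7627]  x^+=[2.1301, 1.2245]  P^+=[0.1667 0.1583; 0.1583 0.6159]
step 3: x^-=[1.8628, 0.7159]  P^-=[0.5058 0.1260; 0.1260 0.5700]  S=[0.6499]  K=[0.7240; -0.0517]  nu=[1.5577]  x^+=[2.9905, 0.6354]  P^+=[0.1652 0.1503; 0.1503 0.5683]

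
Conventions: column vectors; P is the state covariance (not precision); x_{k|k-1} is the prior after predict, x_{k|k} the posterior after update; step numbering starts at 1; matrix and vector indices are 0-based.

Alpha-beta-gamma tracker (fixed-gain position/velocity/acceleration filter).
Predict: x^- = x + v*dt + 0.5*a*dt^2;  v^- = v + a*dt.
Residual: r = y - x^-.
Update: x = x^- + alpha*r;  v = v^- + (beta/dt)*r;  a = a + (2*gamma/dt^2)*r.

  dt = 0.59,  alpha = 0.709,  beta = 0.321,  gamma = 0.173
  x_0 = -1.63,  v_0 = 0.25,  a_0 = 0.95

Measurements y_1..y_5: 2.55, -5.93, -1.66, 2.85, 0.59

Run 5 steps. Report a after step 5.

a_post = 2.3604

step 1: x_pred=-1.3172  r=3.8672  x^+=1.4247  v^+=2.9145  a^+=4.7938
step 2: x_pred=3.9786  r=-9.9086  x^+=-3.0466  v^+=0.3519  a^+=-5.0550
step 3: x_pred=-3.7188  r=2.0588  x^+=-2.2591  v^+=-1.5104  a^+=-3.0086
step 4: x_pred=-3.6739  r=6.5239  x^+=0.9515  v^+=0.2640  a^+=3.4759
step 5: x_pred=1.7123  r=-1.1223  x^+=0.9166  v^+=1.7042  a^+=2.3604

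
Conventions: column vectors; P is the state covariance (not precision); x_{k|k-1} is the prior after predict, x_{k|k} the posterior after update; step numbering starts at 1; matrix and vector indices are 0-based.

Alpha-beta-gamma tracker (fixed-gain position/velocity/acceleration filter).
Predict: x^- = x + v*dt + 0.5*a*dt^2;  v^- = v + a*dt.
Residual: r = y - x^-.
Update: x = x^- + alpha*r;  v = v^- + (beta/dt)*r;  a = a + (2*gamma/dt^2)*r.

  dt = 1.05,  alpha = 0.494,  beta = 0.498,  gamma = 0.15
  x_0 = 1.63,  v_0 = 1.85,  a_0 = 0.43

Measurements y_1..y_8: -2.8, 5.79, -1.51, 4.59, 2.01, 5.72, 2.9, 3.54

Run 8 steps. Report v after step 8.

step 1: x_pred=3.8095  r=-6.6095  x^+=0.5444  v^+=-0.8333  a^+=-1.3685
step 2: x_pred=-1.0849  r=6.8749  x^+=2.3113  v^+=0.9904  a^+=0.5022
step 3: x_pred=3.6281  r=-5.1381  x^+=1.0899  v^+=-0.9192  a^+=-0.8959
step 4: x_pred=-0.3691  r=4.9591  x^+=2.0807  v^+=0.4922  a^+=0.4535
step 5: x_pred=2.8475  r=-0.8375  x^+=2.4338  v^+=0.5712  a^+=0.2256
step 6: x_pred=3.1579  r=2.5621  x^+=4.4236  v^+=2.0233  a^+=0.9228
step 7: x_pred=7.0567  r=-4.1567  x^+=5.0033  v^+=1.0208  a^+=-0.2083
step 8: x_pred=5.9603  r=-2.4203  x^+=4.7647  v^+=-0.3458  a^+=-0.8668

v_post = -0.3458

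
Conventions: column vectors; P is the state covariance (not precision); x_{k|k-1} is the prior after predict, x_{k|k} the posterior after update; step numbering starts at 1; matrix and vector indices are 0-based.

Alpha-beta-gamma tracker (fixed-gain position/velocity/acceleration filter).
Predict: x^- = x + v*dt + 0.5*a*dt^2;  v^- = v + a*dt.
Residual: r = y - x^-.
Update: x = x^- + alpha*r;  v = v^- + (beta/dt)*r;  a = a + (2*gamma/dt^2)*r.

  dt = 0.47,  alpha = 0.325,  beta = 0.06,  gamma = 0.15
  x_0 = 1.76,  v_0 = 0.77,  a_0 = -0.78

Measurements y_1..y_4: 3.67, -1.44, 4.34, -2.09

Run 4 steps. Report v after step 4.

step 1: x_pred=2.0357  r=1.6343  x^+=2.5669  v^+=0.6120  a^+=1.4394
step 2: x_pred=3.0135  r=-4.4535  x^+=1.5661  v^+=0.7200  a^+=-4.6088
step 3: x_pred=1.3955  r=2.9445  x^+=2.3525  v^+=-1.0702  a^+=-0.6099
step 4: x_pred=1.7821  r=-3.8721  x^+=0.5237  v^+=-1.8512  a^+=-5.8685

v_post = -1.8512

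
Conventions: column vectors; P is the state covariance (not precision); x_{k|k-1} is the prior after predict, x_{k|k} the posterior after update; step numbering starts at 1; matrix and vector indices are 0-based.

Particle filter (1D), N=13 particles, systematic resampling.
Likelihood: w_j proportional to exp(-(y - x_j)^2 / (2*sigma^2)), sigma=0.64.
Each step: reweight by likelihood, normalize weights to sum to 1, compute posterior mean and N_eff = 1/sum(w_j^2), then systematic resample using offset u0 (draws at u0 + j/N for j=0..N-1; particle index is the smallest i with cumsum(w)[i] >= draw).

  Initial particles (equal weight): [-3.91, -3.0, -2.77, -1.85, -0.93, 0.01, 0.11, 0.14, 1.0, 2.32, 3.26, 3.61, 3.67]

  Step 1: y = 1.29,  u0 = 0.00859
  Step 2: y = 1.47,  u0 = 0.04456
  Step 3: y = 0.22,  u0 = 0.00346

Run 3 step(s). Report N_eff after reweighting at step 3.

step 1: w=[0.0000, 0.0000, 0.0000, 0.0000, 0.0014, 0.0793, 0.1071, 0.1166, 0.5287, 0.1604, 0.0051, 0.0008, 0.0006]  mean=0.9503  Neff=2.9709  idx=[5, 6, 6, 7, 8, 8, 8, 8, 8, 8, 8, 9, 9]
step 2: w=[0.0113, 0.0159, 0.0159, 0.0176, 0.1162, 0.1162, 0.1162, 0.1162, 0.1162, 0.1162, 0.1162, 0.0630, 0.0630]  mean=1.1117  Neff=9.6726  idx=[3, 4, 5, 5, 6, 7, 7, 8, 9, 9, 10, 11, 12]
step 3: w=[0.1723, 0.0826, 0.0826, 0.0826, 0.0826, 0.0826, 0.0826, 0.0826, 0.0826, 0.0826, 0.0826, 0.0008, 0.0008]  mean=0.8540  Neff=10.2116  idx=[0, 0, 0, 1, 2, 3, 4, 5, 6, 7, 8, 9, 10]

N_eff = 10.2116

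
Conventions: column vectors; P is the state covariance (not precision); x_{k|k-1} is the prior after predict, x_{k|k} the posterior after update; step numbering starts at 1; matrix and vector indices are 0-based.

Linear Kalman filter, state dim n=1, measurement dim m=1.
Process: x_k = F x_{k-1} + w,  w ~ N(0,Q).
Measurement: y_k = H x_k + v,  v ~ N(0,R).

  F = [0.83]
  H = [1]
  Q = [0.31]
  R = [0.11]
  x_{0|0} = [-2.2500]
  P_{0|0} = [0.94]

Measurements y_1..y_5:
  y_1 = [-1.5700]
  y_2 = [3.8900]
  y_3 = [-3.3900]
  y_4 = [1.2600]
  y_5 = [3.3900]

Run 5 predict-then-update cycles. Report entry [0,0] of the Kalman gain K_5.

step 1: x^-=[-1.8675]  P^-=[0.9576]  S=[1.0676]  K=[0.8970]  nu=[0.2975]  x^+=[-1.6007]  P^+=[0.0987]
step 2: x^-=[-1.3285]  P^-=[0.3780]  S=[0.4880]  K=[0.7746]  nu=[5.2185]  x^+=[2.7136]  P^+=[0.0852]
step 3: x^-=[2.2523]  P^-=[0.3687]  S=[0.4787]  K=[0.7702]  nu=[-5.6423]  x^+=[-2.0935]  P^+=[0.0847]
step 4: x^-=[-1.7376]  P^-=[0.3684]  S=[0.4784]  K=[0.7701]  nu=[2.9976]  x^+=[0.5707]  P^+=[0.0847]
step 5: x^-=[0.4737]  P^-=[0.3684]  S=[0.4784]  K=[0.7700]  nu=[2.9163]  x^+=[2.7194]  P^+=[0.0847]

K[0,0] = 0.7700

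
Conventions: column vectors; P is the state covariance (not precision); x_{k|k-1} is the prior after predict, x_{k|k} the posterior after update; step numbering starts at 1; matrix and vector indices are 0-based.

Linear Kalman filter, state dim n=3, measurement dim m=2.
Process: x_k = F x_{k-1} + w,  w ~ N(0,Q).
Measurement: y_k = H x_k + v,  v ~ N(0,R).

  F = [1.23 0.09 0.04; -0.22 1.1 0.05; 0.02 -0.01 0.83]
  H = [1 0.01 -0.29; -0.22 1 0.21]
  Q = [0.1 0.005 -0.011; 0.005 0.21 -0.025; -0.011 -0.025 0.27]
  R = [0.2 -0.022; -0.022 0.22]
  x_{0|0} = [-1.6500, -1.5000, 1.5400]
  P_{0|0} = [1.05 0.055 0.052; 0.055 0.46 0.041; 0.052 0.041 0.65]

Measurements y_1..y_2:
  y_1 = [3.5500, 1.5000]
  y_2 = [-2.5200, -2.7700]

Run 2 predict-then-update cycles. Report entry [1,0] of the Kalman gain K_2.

step 1: x^-=[-2.1029, -1.2100, 1.2602]  P^-=[1.7109 -0.1542 0.0916; -0.1542 0.7958 0.0216; 0.0916 0.0216 0.7193]  S=[1.9151 -0.5693; -0.5693 1.1988]  K=[0.8755 -0.0109; 0.1481 0.7663; -0.0270 0.1144]  nu=[6.0305, 1.9827]  x^+=[3.1549, 1.2025, 1.3244]  P^+=[0.2321 -0.0116 0.1955; -0.0116 0.1791 -0.0780; 0.1955 -0.0780 0.6987]
step 2: x^-=[4.0418, 0.6949, 1.1503]  P^-=[0.4699 -0.0477 0.2118; -0.0477 0.4325 -0.1059; 0.2118 -0.1059 0.7592]  S=[0.6106 -0.1264; -0.1264 0.6656]  K=[0.6610 -0.0346; 0.1146 0.6538; -0.0138 0.0078]  nu=[-6.2351, -2.8173]  x^+=[0.0178, -1.8619, 1.2146]  P^+=[0.1965 -0.0248 0.2183; -0.0248 0.1588 -0.1094; 0.2183 -0.1094 0.7590]

K[1,0] = 0.1146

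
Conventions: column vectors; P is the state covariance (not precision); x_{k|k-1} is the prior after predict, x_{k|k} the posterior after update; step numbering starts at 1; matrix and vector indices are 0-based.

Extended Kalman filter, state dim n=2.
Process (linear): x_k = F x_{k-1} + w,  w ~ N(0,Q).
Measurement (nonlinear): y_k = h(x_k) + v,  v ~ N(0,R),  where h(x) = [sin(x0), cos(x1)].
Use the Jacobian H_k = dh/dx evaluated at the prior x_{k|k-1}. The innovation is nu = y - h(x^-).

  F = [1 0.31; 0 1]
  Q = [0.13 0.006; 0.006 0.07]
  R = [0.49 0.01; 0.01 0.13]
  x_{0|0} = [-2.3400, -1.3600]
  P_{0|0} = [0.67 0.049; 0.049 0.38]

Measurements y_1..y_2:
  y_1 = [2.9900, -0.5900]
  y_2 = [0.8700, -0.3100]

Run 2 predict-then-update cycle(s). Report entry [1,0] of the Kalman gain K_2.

K[1,0] = 0.0180

step 1: x^-=[-2.7616, -1.3600]  P^-=[0.8669 0.1728; 0.1728 0.4500]  H_jac=[-0.9287 0.0000; 0.0000 0.9779]  S=[1.2376 -0.1469; -0.1469 0.5603]  K=[-0.6344 0.1352; -0.0376 0.7755]  nu=[3.3609, -0.7992]  x^+=[-5.0019, -2.1062]  P^+=[0.3333 0.0115; 0.0115 0.1027]
step 2: x^-=[-5.6549, -2.1062]  P^-=[0.4803 0.0493; 0.0493 0.1727]  H_jac=[0.8090 0.0000; 0.0000 0.8601]  S=[0.8043 0.0443; 0.0443 0.2578]  K=[0.4785 0.0823; 0.0180 0.5732]  nu=[0.2822, 0.2002]  x^+=[-5.5033, -1.9864]  P^+=[0.2909 0.0180; 0.0180 0.0868]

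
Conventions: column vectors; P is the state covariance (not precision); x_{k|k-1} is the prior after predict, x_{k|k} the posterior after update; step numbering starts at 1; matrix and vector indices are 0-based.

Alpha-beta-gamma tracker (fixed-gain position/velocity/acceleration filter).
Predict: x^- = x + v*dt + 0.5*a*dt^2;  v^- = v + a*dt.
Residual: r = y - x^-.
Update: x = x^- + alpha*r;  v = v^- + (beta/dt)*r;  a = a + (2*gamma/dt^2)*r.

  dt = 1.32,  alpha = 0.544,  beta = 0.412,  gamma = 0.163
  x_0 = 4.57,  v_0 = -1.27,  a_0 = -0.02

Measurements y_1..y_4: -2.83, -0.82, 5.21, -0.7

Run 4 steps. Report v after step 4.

step 1: x_pred=2.8762  r=-5.7062  x^+=-0.2280  v^+=-3.0774  a^+=-1.0876
step 2: x_pred=-5.2377  r=4.4177  x^+=-2.8345  v^+=-3.1342  a^+=-0.2611
step 3: x_pred=-7.1991  r=12.4091  x^+=-0.4485  v^+=0.3943  a^+=2.0606
step 4: x_pred=1.8672  r=-2.5672  x^+=0.4706  v^+=2.3131  a^+=1.5803

v_post = 2.3131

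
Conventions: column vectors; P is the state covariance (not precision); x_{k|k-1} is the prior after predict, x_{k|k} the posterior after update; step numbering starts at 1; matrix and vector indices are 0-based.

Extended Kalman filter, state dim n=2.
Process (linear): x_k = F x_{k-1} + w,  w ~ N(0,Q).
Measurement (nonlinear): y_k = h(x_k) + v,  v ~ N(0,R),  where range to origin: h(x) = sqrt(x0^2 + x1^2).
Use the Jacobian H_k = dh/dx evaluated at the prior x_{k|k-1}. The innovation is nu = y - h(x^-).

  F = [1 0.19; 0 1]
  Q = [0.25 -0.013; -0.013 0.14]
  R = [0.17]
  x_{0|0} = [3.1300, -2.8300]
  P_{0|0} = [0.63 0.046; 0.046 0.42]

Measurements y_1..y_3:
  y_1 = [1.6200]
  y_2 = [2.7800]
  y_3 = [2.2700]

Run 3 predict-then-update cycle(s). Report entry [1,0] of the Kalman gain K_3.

K[1,0] = -0.7270

step 1: x^-=[2.5923, -2.8300]  P^-=[0.9126 0.1128; 0.1128 0.5600]  H_jac=[0.6755 -0.7374]  S=[0.7785]  K=[0.6850; -0.4325]  nu=[-2.2178]  x^+=[1.0731, -1.8707]  P^+=[0.5474 0.3435; 0.3435 0.4143]
step 2: x^-=[0.7177, -1.8707]  P^-=[0.9428 0.4092; 0.4092 0.5543]  H_jac=[0.3582 -0.9336]  S=[0.5005]  K=[-0.0885; -0.7412]  nu=[0.7764]  x^+=[0.6490, -2.4462]  P^+=[0.9389 0.3763; 0.3763 0.2794]
step 3: x^-=[0.1842, -2.4462]  P^-=[1.3420 0.4164; 0.4164 0.4194]  H_jac=[0.0751 -0.9972]  S=[0.5322]  K=[-0.5909; -0.7270]  nu=[-0.1831]  x^+=[0.2924, -2.3131]  P^+=[1.1562 0.1878; 0.1878 0.1381]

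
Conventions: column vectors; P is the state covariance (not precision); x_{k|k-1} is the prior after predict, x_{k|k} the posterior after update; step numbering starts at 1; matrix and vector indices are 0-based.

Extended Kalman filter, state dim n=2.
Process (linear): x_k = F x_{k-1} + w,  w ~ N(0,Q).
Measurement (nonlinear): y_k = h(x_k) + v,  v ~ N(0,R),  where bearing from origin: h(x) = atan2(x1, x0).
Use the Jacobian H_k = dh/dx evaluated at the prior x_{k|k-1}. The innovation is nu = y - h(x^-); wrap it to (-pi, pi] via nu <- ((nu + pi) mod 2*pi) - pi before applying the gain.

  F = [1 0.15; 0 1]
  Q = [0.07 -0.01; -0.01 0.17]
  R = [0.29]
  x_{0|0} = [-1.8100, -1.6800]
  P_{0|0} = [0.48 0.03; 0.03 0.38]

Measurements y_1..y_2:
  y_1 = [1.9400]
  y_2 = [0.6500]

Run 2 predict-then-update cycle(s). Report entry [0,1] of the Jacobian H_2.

step 1: x^-=[-2.0620, -1.6800]  P^-=[0.5675 0.0770; 0.0770 0.5500]  H_jac=[0.2375 -0.2915]  S=[0.3581]  K=[0.3137; -0.3966]  nu=[-1.8853]  x^+=[-2.6535, -0.9322]  P^+=[0.5323 0.1216; 0.1216 0.4937]
step 2: x^-=[-2.7933, -0.9322]  P^-=[0.6499 0.1856; 0.1856 0.6637]  H_jac=[0.1075 -0.3221]  S=[0.3535]  K=[0.0285; -0.5483]  nu=[-2.8137]  x^+=[-2.8735, 0.6105]  P^+=[0.6496 0.1911; 0.1911 0.5574]

H_jac[0,1] = -0.3221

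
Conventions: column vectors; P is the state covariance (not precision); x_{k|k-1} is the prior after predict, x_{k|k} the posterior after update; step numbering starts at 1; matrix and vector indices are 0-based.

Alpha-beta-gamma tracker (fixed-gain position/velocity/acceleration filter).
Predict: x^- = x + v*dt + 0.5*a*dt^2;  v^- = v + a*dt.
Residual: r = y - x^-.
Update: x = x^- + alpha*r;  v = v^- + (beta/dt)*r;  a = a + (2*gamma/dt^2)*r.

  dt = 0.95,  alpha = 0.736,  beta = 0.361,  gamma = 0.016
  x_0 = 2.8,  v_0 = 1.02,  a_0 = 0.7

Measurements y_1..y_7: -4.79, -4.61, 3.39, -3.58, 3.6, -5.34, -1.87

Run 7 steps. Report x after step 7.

x_post = -2.2446

step 1: x_pred=4.0849  r=-8.8749  x^+=-2.4470  v^+=-1.6875  a^+=0.3853
step 2: x_pred=-3.8762  r=-0.7338  x^+=-4.4163  v^+=-1.6002  a^+=0.3593
step 3: x_pred=-5.7744  r=9.1644  x^+=0.9706  v^+=2.2236  a^+=0.6842
step 4: x_pred=3.3918  r=-6.9718  x^+=-1.7395  v^+=0.2243  a^+=0.4370
step 5: x_pred=-1.3291  r=4.9291  x^+=2.2987  v^+=2.5126  a^+=0.6118
step 6: x_pred=4.9618  r=-10.3018  x^+=-2.6203  v^+=-0.8208  a^+=0.2466
step 7: x_pred=-3.2889  r=1.4189  x^+=-2.2446  v^+=-0.0474  a^+=0.2969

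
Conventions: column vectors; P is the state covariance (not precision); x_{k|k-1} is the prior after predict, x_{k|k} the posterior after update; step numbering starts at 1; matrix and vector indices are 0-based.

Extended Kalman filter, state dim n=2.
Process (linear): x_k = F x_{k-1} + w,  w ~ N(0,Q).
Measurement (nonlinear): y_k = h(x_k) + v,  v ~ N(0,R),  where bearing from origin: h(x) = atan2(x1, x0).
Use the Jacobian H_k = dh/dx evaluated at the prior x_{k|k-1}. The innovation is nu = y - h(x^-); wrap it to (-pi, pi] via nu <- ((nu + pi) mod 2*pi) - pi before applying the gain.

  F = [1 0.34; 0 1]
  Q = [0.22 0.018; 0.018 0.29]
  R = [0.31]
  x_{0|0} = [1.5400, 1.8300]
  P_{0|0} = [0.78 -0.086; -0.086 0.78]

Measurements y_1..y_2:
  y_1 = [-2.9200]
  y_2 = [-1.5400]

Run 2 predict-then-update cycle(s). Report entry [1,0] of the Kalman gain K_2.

K[1,0] = 0.0799

step 1: x^-=[2.1622, 1.8300]  P^-=[1.0317 0.1972; 0.1972 1.0700]  H_jac=[-0.2281 0.2695]  S=[0.4171]  K=[-0.4367; 0.5834]  nu=[2.6608]  x^+=[1.0002, 3.3824]  P^+=[0.9521 0.3035; 0.3035 0.9280]
step 2: x^-=[2.1502, 3.3824]  P^-=[1.4858 0.6370; 0.6370 1.2180]  H_jac=[-0.2106 0.1339]  S=[0.3618]  K=[-0.6290; 0.0799]  nu=[-2.5445]  x^+=[3.7508, 3.1790]  P^+=[1.3426 0.6552; 0.6552 1.2157]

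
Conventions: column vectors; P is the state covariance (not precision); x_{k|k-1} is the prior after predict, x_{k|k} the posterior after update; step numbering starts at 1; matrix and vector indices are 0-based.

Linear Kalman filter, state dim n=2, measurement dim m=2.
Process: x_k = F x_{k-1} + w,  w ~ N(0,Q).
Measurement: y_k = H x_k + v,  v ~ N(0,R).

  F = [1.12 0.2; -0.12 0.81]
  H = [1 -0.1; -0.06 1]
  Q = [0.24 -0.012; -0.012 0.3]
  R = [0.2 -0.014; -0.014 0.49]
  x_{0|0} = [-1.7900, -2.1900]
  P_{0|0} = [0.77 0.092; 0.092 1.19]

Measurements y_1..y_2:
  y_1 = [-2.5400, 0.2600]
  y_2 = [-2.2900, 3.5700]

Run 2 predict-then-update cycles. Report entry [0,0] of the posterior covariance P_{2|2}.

step 1: x^-=[-2.4428, -1.5591]  P^-=[1.2947 0.1585; 0.1585 1.0740]  S=[1.4737 -0.0396; -0.0396 1.5496]  K=[0.8698 0.0744; 0.0532 0.6883]  nu=[-0.2531, 1.6725]  x^+=[-2.5385, -0.4214]  P^+=[0.1764 0.0349; 0.0349 0.3386]
step 2: x^-=[-2.9274, -0.0367]  P^-=[0.4904 0.0499; 0.0499 0.5179]  S=[0.6856 -0.0450; -0.0450 1.0037]  K=[0.7115 0.0523; 0.0310 0.5144]  nu=[0.6337, 3.4311]  x^+=[-2.2970, 1.7480]  P^+=[0.1440 0.0243; 0.0243 0.2531]

P_post[0,0] = 0.1440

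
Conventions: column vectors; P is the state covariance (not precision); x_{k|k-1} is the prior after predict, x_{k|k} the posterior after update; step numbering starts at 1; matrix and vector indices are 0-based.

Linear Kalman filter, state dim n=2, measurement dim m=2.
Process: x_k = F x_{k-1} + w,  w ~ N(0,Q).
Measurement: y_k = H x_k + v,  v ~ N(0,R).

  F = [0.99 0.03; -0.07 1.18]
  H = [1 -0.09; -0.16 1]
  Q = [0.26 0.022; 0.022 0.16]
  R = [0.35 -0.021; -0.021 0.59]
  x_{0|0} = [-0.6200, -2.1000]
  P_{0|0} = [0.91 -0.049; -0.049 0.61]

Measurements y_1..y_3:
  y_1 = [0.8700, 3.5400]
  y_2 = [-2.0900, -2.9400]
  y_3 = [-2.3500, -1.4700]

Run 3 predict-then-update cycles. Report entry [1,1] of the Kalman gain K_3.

K[1,1] = 0.5045

step 1: x^-=[-0.6768, -2.4346]  P^-=[1.1495 -0.0766; -0.0766 1.0219]  S=[1.5216 -0.3746; -0.3746 1.6659]  K=[0.7638 0.0154; 0.0445 0.6308]  nu=[1.3277, 5.8663]  x^+=[0.4274, 1.3251]  P^+=[0.2703 0.0363; 0.0363 0.3770]
step 2: x^-=[0.4629, 1.5336]  P^-=[0.5274 0.0589; 0.0589 0.6803]  S=[0.8723 -0.1069; -0.1069 1.2650]  K=[0.6023 0.0307; 0.0630 0.5357]  nu=[-2.4148, -4.3996]  x^+=[-1.1268, -0.9752]  P^+=[0.2137 0.0397; 0.0397 0.3211]
step 3: x^-=[-1.1448, -1.0719]  P^-=[0.4721 0.0648; 0.0648 0.6016]  S=[0.8153 -0.0849; -0.0849 1.1829]  K=[0.5753 0.0322; 0.0657 0.5045]  nu=[-1.3017, -0.5813]  x^+=[-1.9123, -1.4506]  P^+=[0.2042 0.0396; 0.0396 0.3026]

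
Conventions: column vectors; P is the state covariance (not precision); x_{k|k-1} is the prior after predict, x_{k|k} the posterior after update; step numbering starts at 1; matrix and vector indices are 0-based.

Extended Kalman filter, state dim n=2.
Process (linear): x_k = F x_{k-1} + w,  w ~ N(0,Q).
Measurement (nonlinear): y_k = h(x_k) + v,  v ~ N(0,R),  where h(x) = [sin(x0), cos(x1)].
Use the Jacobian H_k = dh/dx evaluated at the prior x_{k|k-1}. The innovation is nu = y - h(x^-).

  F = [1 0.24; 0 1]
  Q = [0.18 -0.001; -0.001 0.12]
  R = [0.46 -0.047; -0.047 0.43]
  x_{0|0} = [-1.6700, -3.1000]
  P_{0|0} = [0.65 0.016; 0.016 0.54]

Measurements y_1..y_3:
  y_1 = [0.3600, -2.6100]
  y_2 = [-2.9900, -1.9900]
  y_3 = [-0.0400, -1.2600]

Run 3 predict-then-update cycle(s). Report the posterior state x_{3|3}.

step 1: x^-=[-2.4140, -3.1000]  P^-=[0.8688 0.1446; 0.1446 0.6600]  H_jac=[-0.7468 0.0000; 0.0000 0.0416]  S=[0.9445 -0.0515; -0.0515 0.4311]  K=[-0.6906 -0.0685; -0.1116 0.0503]  nu=[1.0251, -1.6109]  x^+=[-3.0116, -3.2955]  P^+=[0.4211 0.0719; 0.0719 0.6466]
step 2: x^-=[-3.8025, -3.2955]  P^-=[0.6729 0.2261; 0.2261 0.7666]  H_jac=[-0.7895 0.0000; 0.0000 -0.1533]  S=[0.8794 -0.0196; -0.0196 0.4480]  K=[-0.6064 -0.1039; -0.2090 -0.2714]  nu=[-3.6038, -1.0018]  x^+=[-1.5130, -2.2703]  P^+=[0.3471 0.1056; 0.1056 0.6974]
step 3: x^-=[-2.0579, -2.2703]  P^-=[0.6180 0.2720; 0.2720 0.8174]  H_jac=[-0.4680 0.0000; 0.0000 0.7652]  S=[0.5954 -0.1444; -0.1444 0.9086]  K=[-0.4475 0.1579; -0.0487 0.6806]  nu=[0.8437, -0.6162]  x^+=[-2.5328, -2.7308]  P^+=[0.4557 0.1162; 0.1162 0.3855]

x_post = [-2.5328, -2.7308]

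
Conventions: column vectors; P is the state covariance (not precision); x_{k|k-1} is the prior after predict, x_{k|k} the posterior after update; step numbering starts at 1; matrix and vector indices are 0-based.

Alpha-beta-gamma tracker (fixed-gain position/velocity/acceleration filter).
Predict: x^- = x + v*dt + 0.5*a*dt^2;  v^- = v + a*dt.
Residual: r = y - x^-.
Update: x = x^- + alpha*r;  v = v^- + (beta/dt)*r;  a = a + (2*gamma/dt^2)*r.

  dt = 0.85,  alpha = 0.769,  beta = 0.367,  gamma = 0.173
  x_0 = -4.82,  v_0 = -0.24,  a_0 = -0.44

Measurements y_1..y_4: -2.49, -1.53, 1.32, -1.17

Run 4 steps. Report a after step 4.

a_post = -0.8556

step 1: x_pred=-5.1829  r=2.6929  x^+=-3.1121  v^+=0.5487  a^+=0.8496
step 2: x_pred=-2.3387  r=0.8087  x^+=-1.7168  v^+=1.6201  a^+=1.2369
step 3: x_pred=0.1071  r=1.2129  x^+=1.0398  v^+=3.1952  a^+=1.8178
step 4: x_pred=4.4124  r=-5.5824  x^+=0.1195  v^+=2.3300  a^+=-0.8556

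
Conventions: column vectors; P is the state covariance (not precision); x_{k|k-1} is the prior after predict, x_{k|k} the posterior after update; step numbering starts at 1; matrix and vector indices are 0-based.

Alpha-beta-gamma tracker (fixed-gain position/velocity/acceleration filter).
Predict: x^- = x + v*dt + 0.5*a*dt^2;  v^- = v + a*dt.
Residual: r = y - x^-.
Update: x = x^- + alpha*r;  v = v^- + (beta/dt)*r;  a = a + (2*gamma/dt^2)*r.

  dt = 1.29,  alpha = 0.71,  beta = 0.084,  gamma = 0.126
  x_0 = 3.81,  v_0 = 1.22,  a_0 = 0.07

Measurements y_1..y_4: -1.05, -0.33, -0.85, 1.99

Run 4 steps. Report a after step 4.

step 1: x_pred=5.4420  r=-6.4920  x^+=0.8327  v^+=0.8876  a^+=-0.9131
step 2: x_pred=1.2179  r=-1.5479  x^+=0.1189  v^+=-0.3911  a^+=-1.1475
step 3: x_pred=-1.3405  r=0.4905  x^+=-0.9922  v^+=-1.8395  a^+=-1.0732
step 4: x_pred=-4.2582  r=6.2482  x^+=0.1780  v^+=-2.8171  a^+=-0.1271

a_post = -0.1271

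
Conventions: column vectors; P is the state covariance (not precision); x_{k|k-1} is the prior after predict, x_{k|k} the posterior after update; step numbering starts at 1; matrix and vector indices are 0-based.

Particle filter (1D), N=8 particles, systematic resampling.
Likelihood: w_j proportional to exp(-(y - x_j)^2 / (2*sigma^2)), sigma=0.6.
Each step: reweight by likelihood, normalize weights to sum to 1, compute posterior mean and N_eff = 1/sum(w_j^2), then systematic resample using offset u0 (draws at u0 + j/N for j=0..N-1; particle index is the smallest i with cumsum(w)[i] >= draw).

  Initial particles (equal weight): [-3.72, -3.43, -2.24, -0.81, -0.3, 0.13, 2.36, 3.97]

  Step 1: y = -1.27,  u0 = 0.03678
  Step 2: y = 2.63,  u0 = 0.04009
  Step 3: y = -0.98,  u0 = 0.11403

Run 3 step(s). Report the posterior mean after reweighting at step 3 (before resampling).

step 1: w=[0.0002, 0.0011, 0.1999, 0.5504, 0.1999, 0.0485, 0.0000, 0.0000]  mean=-0.9517  Neff=2.5961  idx=[2, 2, 3, 3, 3, 3, 4, 4]
step 2: w=[0.0000, 0.0000, 0.0054, 0.0054, 0.0054, 0.0054, 0.4893, 0.4893]  mean=-0.3110  Neff=2.0883  idx=[6, 6, 6, 6, 7, 7, 7, 7]
step 3: w=[0.1250, 0.1250, 0.1250, 0.1250, 0.1250, 0.1250, 0.1250, 0.1250]  mean=-0.3000  Neff=8.0000  idx=[0, 1, 2, 3, 4, 5, 6, 7]

post_mean = -0.3000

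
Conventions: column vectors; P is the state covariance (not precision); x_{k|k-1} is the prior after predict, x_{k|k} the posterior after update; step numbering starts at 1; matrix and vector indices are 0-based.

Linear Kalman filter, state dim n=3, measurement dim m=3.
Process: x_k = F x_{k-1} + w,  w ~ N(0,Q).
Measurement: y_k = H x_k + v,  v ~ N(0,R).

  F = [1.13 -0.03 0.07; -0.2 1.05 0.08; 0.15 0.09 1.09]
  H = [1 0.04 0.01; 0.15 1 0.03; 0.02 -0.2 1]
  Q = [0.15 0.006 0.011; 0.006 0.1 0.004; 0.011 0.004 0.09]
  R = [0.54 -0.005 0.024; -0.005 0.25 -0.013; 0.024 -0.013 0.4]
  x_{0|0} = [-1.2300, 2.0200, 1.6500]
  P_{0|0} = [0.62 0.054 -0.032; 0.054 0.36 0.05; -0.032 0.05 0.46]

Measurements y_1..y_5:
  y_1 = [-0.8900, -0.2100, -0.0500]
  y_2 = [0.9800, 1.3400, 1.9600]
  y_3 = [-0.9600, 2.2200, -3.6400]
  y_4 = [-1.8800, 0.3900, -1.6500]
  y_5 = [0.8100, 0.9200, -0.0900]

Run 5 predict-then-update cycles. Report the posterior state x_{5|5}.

step 1: x^-=[-1.3350, 2.4990, 1.7958]  P^-=[0.9353 -0.0774 0.1144; -0.0774 0.5114 0.1312; 0.1144 0.1312 0.6542]  S=[1.4724 0.0832 0.1800; 0.0832 0.7687 0.0556; 0.1800 0.0556 1.0277]  K=[0.6289 0.0158 0.0336; -0.0757 0.6632 0.0041; 0.0021 0.1747 0.6034]  nu=[0.3271, -2.5626, -1.3193]  x^+=[-1.2142, 0.7694, 0.5527]  P^+=[0.3423 -0.0513 0.0112; -0.0513 0.1730 0.0268; 0.0112 0.0268 0.2443]
step 2: x^-=[-1.3564, 1.0949, 0.4895]  P^-=[0.5935 -0.1338 0.0954; -0.1338 0.3317 0.0528; 0.0954 0.0528 0.3969]  S=[1.1254 -0.0336 0.1613; -0.0336 0.5593 0.0025; 0.1613 0.0025 0.7942]  K=[0.5129 -0.0445 0.0648; -0.0895 0.5546 -0.0040; 0.0251 0.1406 0.4833]  nu=[2.2877, 0.4338, 1.7166]  x^+=[-0.0911, 1.1239, 1.4377]  P^+=[0.2808 -0.0573 0.0217; -0.0573 0.1472 0.0196; 0.0217 0.0196 0.1956]
step 3: x^-=[-0.0360, 1.3133, 1.6545]  P^-=[0.5169 -0.1263 0.0940; -0.1263 0.3014 0.0367; 0.0940 0.0367 0.3393]  S=[1.0492 -0.0390 0.1559; -0.0390 0.5285 -0.0097; 0.1559 -0.0097 0.7417]  K=[0.4759 -0.0504 0.0741; -0.0874 0.5299 -0.0100; 0.0328 0.1259 0.4449]  nu=[-0.9930, 0.8625, -5.0311]  x^+=[-0.9248, 1.9072, -0.5077]  P^+=[0.2610 -0.0559 0.0253; -0.0559 0.1409 0.0163; 0.0253 0.0163 0.1799]
step 4: x^-=[-1.1377, 2.1469, -0.5205]  P^-=[0.4920 -0.1199 0.0942; -0.1199 0.2924 0.0310; 0.0942 0.0310 0.3207]  S=[1.0248 -0.0367 0.1540; -0.0367 0.5204 -0.0142; 0.1540 -0.0142 0.7249]  K=[0.4630 -0.0484 0.0773; -0.0846 0.5226 -0.0130; 0.0357 0.1194 0.4312]  nu=[-0.8229, -1.5706, -0.6774]  x^+=[-1.4950, 1.4045, -1.0295]  P^+=[0.2540 -0.0543 0.0267; -0.0543 0.1390 0.0148; 0.0267 0.0148 0.1742]
step 5: x^-=[-1.8036, 1.6914, -1.2200]  P^-=[0.4832 -0.1165 0.0945; -0.1165 0.2889 0.0287; 0.0945 0.0287 0.3140]  S=[1.0162 -0.0348 0.1533; -0.0348 0.5177 -0.0160; 0.1533 -0.0160 0.7190]  K=[0.4584 -0.0463 0.0785; -0.0830 0.5200 -0.0144; 0.0369 0.1167 0.4261]  nu=[2.5581, -0.4642, 1.5044]  x^+=[-0.4915, 1.2159, -0.5388]  P^+=[0.2515 -0.0534 0.0273; -0.0534 0.1382 0.0142; 0.0273 0.0142 0.1721]

x_post = [-0.4915, 1.2159, -0.5388]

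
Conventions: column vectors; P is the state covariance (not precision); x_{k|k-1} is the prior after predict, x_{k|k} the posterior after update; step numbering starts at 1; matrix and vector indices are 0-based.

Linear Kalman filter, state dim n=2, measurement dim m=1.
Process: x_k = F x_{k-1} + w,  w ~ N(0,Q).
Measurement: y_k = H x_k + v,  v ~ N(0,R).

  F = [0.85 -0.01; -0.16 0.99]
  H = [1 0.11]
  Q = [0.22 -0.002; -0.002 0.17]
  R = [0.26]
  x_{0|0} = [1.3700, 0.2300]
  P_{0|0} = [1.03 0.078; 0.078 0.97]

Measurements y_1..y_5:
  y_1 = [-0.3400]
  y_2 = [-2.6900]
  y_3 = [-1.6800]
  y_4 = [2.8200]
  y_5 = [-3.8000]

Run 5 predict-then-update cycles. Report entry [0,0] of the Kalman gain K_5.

K[0,0] = 0.5501

step 1: x^-=[1.1622, 0.0085]  P^-=[0.9629 -0.0859; -0.0859 1.1224]  S=[1.2176]  K=[0.7831; 0.0308]  nu=[-1.5031]  x^+=[-0.0149, -0.0378]  P^+=[0.2163 -0.1153; -0.1153 1.1212]
step 2: x^-=[-0.0123, -0.0351]  P^-=[0.3783 -0.1397; -0.1397 1.3110]  S=[0.6235]  K=[0.5822; 0.0072]  nu=[-2.6739]  x^+=[-1.5690, -0.0542]  P^+=[0.1670 -0.1423; -0.1423 1.3109]
step 3: x^-=[-1.3331, 0.1973]  P^-=[0.3432 -0.1577; -0.1577 1.5042]  S=[0.5867]  K=[0.5554; 0.0132]  nu=[-0.3686]  x^+=[-1.5378, 0.1925]  P^+=[0.1622 -0.1620; -0.1620 1.5041]
step 4: x^-=[-1.3091, 0.4366]  P^-=[0.3401 -0.1755; -0.1755 1.6996]  S=[0.5821]  K=[0.5512; 0.0196]  nu=[4.0810]  x^+=[0.9402, 0.5166]  P^+=[0.1633 -0.1818; -0.1818 1.6994]
step 5: x^-=[0.7940, 0.3610]  P^-=[0.3412 -0.1943; -0.1943 1.8974]  S=[0.5815]  K=[0.5501; 0.0247]  nu=[-4.6337]  x^+=[-1.7551, 0.2465]  P^+=[0.1653 -0.2022; -0.2022 1.8970]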